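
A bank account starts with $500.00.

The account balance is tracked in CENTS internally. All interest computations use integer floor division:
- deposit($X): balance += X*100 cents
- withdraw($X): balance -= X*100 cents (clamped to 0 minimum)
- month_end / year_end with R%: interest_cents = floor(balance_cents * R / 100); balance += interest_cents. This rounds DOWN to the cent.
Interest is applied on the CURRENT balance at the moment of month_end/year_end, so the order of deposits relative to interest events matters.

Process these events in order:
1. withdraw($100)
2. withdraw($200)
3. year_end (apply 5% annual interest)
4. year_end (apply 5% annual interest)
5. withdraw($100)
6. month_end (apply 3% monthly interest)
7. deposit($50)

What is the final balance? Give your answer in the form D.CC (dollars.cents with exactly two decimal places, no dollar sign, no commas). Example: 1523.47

Answer: 174.11

Derivation:
After 1 (withdraw($100)): balance=$400.00 total_interest=$0.00
After 2 (withdraw($200)): balance=$200.00 total_interest=$0.00
After 3 (year_end (apply 5% annual interest)): balance=$210.00 total_interest=$10.00
After 4 (year_end (apply 5% annual interest)): balance=$220.50 total_interest=$20.50
After 5 (withdraw($100)): balance=$120.50 total_interest=$20.50
After 6 (month_end (apply 3% monthly interest)): balance=$124.11 total_interest=$24.11
After 7 (deposit($50)): balance=$174.11 total_interest=$24.11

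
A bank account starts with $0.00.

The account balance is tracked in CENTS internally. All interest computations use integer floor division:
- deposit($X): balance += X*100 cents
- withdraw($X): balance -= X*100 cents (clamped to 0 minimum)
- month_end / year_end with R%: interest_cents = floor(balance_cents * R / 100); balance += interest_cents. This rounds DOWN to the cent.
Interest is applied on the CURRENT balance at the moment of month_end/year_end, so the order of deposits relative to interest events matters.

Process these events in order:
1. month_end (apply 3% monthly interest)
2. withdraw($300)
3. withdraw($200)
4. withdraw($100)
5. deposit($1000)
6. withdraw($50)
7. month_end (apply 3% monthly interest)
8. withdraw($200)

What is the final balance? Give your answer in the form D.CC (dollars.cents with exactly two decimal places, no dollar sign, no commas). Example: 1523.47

Answer: 778.50

Derivation:
After 1 (month_end (apply 3% monthly interest)): balance=$0.00 total_interest=$0.00
After 2 (withdraw($300)): balance=$0.00 total_interest=$0.00
After 3 (withdraw($200)): balance=$0.00 total_interest=$0.00
After 4 (withdraw($100)): balance=$0.00 total_interest=$0.00
After 5 (deposit($1000)): balance=$1000.00 total_interest=$0.00
After 6 (withdraw($50)): balance=$950.00 total_interest=$0.00
After 7 (month_end (apply 3% monthly interest)): balance=$978.50 total_interest=$28.50
After 8 (withdraw($200)): balance=$778.50 total_interest=$28.50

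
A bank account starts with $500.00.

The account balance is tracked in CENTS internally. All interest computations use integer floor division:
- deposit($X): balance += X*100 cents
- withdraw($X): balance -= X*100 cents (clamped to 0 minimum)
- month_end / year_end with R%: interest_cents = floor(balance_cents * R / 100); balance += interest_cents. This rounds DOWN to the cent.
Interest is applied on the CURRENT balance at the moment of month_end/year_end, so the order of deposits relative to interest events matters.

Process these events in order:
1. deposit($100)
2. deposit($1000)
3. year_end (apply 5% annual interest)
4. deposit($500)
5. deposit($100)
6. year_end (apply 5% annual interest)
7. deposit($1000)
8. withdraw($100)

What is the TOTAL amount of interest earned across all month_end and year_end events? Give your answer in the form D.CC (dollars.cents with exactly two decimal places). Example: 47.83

After 1 (deposit($100)): balance=$600.00 total_interest=$0.00
After 2 (deposit($1000)): balance=$1600.00 total_interest=$0.00
After 3 (year_end (apply 5% annual interest)): balance=$1680.00 total_interest=$80.00
After 4 (deposit($500)): balance=$2180.00 total_interest=$80.00
After 5 (deposit($100)): balance=$2280.00 total_interest=$80.00
After 6 (year_end (apply 5% annual interest)): balance=$2394.00 total_interest=$194.00
After 7 (deposit($1000)): balance=$3394.00 total_interest=$194.00
After 8 (withdraw($100)): balance=$3294.00 total_interest=$194.00

Answer: 194.00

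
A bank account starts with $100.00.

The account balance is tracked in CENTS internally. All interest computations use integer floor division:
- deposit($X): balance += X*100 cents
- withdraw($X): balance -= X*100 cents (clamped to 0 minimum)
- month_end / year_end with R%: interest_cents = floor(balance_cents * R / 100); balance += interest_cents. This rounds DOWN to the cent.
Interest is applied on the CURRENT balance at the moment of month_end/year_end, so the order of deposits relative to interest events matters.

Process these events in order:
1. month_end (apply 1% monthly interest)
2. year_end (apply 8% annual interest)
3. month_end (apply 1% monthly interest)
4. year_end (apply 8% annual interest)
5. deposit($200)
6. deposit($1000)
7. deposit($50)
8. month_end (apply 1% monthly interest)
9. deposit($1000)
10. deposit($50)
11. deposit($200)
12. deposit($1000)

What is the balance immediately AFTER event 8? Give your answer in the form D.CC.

After 1 (month_end (apply 1% monthly interest)): balance=$101.00 total_interest=$1.00
After 2 (year_end (apply 8% annual interest)): balance=$109.08 total_interest=$9.08
After 3 (month_end (apply 1% monthly interest)): balance=$110.17 total_interest=$10.17
After 4 (year_end (apply 8% annual interest)): balance=$118.98 total_interest=$18.98
After 5 (deposit($200)): balance=$318.98 total_interest=$18.98
After 6 (deposit($1000)): balance=$1318.98 total_interest=$18.98
After 7 (deposit($50)): balance=$1368.98 total_interest=$18.98
After 8 (month_end (apply 1% monthly interest)): balance=$1382.66 total_interest=$32.66

Answer: 1382.66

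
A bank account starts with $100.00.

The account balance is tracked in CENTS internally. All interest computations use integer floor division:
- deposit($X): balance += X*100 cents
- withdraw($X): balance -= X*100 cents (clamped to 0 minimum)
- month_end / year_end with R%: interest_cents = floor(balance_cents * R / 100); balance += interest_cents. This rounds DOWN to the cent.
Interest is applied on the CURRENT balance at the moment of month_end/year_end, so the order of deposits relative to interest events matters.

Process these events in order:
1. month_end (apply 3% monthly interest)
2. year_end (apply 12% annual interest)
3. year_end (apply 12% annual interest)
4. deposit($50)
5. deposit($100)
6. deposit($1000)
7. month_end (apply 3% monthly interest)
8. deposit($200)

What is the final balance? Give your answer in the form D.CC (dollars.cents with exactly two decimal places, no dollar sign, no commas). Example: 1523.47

Answer: 1517.57

Derivation:
After 1 (month_end (apply 3% monthly interest)): balance=$103.00 total_interest=$3.00
After 2 (year_end (apply 12% annual interest)): balance=$115.36 total_interest=$15.36
After 3 (year_end (apply 12% annual interest)): balance=$129.20 total_interest=$29.20
After 4 (deposit($50)): balance=$179.20 total_interest=$29.20
After 5 (deposit($100)): balance=$279.20 total_interest=$29.20
After 6 (deposit($1000)): balance=$1279.20 total_interest=$29.20
After 7 (month_end (apply 3% monthly interest)): balance=$1317.57 total_interest=$67.57
After 8 (deposit($200)): balance=$1517.57 total_interest=$67.57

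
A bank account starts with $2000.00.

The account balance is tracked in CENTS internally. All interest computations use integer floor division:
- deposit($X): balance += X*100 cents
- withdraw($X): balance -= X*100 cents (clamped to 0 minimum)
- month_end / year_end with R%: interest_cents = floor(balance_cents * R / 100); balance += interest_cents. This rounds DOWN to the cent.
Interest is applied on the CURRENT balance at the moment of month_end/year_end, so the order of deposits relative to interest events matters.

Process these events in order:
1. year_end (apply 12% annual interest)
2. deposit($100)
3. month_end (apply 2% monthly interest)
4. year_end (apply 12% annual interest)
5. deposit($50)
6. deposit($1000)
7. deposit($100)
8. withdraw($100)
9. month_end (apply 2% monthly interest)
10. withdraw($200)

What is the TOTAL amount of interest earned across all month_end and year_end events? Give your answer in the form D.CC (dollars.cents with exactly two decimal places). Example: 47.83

After 1 (year_end (apply 12% annual interest)): balance=$2240.00 total_interest=$240.00
After 2 (deposit($100)): balance=$2340.00 total_interest=$240.00
After 3 (month_end (apply 2% monthly interest)): balance=$2386.80 total_interest=$286.80
After 4 (year_end (apply 12% annual interest)): balance=$2673.21 total_interest=$573.21
After 5 (deposit($50)): balance=$2723.21 total_interest=$573.21
After 6 (deposit($1000)): balance=$3723.21 total_interest=$573.21
After 7 (deposit($100)): balance=$3823.21 total_interest=$573.21
After 8 (withdraw($100)): balance=$3723.21 total_interest=$573.21
After 9 (month_end (apply 2% monthly interest)): balance=$3797.67 total_interest=$647.67
After 10 (withdraw($200)): balance=$3597.67 total_interest=$647.67

Answer: 647.67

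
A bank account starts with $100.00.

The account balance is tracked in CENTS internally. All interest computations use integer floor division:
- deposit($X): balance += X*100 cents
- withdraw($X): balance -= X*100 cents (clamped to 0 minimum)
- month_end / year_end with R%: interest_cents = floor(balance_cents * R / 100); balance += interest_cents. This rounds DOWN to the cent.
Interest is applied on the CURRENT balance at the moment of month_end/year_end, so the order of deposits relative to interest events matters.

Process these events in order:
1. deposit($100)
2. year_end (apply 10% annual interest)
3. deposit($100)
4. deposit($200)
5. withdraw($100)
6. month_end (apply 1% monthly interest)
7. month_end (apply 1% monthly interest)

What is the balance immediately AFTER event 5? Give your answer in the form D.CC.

Answer: 420.00

Derivation:
After 1 (deposit($100)): balance=$200.00 total_interest=$0.00
After 2 (year_end (apply 10% annual interest)): balance=$220.00 total_interest=$20.00
After 3 (deposit($100)): balance=$320.00 total_interest=$20.00
After 4 (deposit($200)): balance=$520.00 total_interest=$20.00
After 5 (withdraw($100)): balance=$420.00 total_interest=$20.00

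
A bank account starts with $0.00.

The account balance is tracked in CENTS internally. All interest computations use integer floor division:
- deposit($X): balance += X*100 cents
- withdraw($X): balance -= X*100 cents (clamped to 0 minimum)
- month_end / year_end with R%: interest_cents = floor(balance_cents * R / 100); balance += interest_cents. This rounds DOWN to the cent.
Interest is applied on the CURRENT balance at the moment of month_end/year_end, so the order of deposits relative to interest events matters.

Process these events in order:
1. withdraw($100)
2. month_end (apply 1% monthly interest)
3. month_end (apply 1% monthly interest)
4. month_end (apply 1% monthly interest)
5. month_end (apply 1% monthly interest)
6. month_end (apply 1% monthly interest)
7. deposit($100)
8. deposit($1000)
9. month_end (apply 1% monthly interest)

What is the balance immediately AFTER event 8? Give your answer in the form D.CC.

Answer: 1100.00

Derivation:
After 1 (withdraw($100)): balance=$0.00 total_interest=$0.00
After 2 (month_end (apply 1% monthly interest)): balance=$0.00 total_interest=$0.00
After 3 (month_end (apply 1% monthly interest)): balance=$0.00 total_interest=$0.00
After 4 (month_end (apply 1% monthly interest)): balance=$0.00 total_interest=$0.00
After 5 (month_end (apply 1% monthly interest)): balance=$0.00 total_interest=$0.00
After 6 (month_end (apply 1% monthly interest)): balance=$0.00 total_interest=$0.00
After 7 (deposit($100)): balance=$100.00 total_interest=$0.00
After 8 (deposit($1000)): balance=$1100.00 total_interest=$0.00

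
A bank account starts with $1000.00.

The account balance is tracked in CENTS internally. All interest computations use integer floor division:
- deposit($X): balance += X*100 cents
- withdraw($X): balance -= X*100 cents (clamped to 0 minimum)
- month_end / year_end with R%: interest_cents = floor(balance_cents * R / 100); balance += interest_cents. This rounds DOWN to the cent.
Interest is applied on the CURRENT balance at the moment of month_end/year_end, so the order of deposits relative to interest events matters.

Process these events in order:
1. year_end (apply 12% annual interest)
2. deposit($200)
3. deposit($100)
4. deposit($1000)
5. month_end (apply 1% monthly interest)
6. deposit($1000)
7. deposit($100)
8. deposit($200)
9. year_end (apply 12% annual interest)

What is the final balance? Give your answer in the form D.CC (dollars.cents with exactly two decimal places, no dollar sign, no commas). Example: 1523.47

After 1 (year_end (apply 12% annual interest)): balance=$1120.00 total_interest=$120.00
After 2 (deposit($200)): balance=$1320.00 total_interest=$120.00
After 3 (deposit($100)): balance=$1420.00 total_interest=$120.00
After 4 (deposit($1000)): balance=$2420.00 total_interest=$120.00
After 5 (month_end (apply 1% monthly interest)): balance=$2444.20 total_interest=$144.20
After 6 (deposit($1000)): balance=$3444.20 total_interest=$144.20
After 7 (deposit($100)): balance=$3544.20 total_interest=$144.20
After 8 (deposit($200)): balance=$3744.20 total_interest=$144.20
After 9 (year_end (apply 12% annual interest)): balance=$4193.50 total_interest=$593.50

Answer: 4193.50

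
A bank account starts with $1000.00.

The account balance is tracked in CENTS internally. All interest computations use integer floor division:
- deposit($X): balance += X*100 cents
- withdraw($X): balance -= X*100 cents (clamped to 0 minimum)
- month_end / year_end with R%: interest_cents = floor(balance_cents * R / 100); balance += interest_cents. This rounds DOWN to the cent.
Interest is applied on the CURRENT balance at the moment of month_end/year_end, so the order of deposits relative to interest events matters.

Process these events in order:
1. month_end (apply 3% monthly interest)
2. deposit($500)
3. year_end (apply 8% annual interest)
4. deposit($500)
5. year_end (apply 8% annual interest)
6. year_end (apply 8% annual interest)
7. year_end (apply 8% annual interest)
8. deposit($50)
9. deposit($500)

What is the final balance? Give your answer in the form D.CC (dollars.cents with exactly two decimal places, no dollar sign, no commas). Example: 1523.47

Answer: 3261.39

Derivation:
After 1 (month_end (apply 3% monthly interest)): balance=$1030.00 total_interest=$30.00
After 2 (deposit($500)): balance=$1530.00 total_interest=$30.00
After 3 (year_end (apply 8% annual interest)): balance=$1652.40 total_interest=$152.40
After 4 (deposit($500)): balance=$2152.40 total_interest=$152.40
After 5 (year_end (apply 8% annual interest)): balance=$2324.59 total_interest=$324.59
After 6 (year_end (apply 8% annual interest)): balance=$2510.55 total_interest=$510.55
After 7 (year_end (apply 8% annual interest)): balance=$2711.39 total_interest=$711.39
After 8 (deposit($50)): balance=$2761.39 total_interest=$711.39
After 9 (deposit($500)): balance=$3261.39 total_interest=$711.39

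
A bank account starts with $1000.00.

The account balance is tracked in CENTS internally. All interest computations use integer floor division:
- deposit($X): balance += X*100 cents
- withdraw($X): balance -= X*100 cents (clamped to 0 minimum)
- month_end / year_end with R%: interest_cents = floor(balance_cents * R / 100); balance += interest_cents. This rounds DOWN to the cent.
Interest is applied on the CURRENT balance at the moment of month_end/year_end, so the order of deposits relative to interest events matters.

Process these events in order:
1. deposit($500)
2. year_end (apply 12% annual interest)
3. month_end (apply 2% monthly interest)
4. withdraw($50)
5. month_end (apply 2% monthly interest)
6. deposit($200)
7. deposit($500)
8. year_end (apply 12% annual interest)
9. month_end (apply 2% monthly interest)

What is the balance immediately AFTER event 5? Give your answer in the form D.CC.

Answer: 1696.87

Derivation:
After 1 (deposit($500)): balance=$1500.00 total_interest=$0.00
After 2 (year_end (apply 12% annual interest)): balance=$1680.00 total_interest=$180.00
After 3 (month_end (apply 2% monthly interest)): balance=$1713.60 total_interest=$213.60
After 4 (withdraw($50)): balance=$1663.60 total_interest=$213.60
After 5 (month_end (apply 2% monthly interest)): balance=$1696.87 total_interest=$246.87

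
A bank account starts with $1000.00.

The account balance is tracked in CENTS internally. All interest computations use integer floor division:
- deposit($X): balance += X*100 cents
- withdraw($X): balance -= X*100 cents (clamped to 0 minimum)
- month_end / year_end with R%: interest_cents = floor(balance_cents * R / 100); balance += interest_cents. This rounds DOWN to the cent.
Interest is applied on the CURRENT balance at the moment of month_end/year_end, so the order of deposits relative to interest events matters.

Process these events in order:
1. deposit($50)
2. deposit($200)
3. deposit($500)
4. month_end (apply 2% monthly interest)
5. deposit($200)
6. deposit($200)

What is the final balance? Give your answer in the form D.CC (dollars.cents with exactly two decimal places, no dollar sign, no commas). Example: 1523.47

Answer: 2185.00

Derivation:
After 1 (deposit($50)): balance=$1050.00 total_interest=$0.00
After 2 (deposit($200)): balance=$1250.00 total_interest=$0.00
After 3 (deposit($500)): balance=$1750.00 total_interest=$0.00
After 4 (month_end (apply 2% monthly interest)): balance=$1785.00 total_interest=$35.00
After 5 (deposit($200)): balance=$1985.00 total_interest=$35.00
After 6 (deposit($200)): balance=$2185.00 total_interest=$35.00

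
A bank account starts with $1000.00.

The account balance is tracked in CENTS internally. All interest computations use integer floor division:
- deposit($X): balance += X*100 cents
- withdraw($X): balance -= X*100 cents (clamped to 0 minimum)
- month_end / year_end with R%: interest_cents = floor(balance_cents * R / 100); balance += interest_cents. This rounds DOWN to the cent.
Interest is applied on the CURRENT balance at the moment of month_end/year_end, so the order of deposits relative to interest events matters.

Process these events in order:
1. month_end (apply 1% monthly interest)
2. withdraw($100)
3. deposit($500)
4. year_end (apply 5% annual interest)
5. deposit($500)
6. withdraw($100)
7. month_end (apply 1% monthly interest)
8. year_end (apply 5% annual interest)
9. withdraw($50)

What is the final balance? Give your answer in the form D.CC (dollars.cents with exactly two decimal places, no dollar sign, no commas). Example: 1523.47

Answer: 1944.26

Derivation:
After 1 (month_end (apply 1% monthly interest)): balance=$1010.00 total_interest=$10.00
After 2 (withdraw($100)): balance=$910.00 total_interest=$10.00
After 3 (deposit($500)): balance=$1410.00 total_interest=$10.00
After 4 (year_end (apply 5% annual interest)): balance=$1480.50 total_interest=$80.50
After 5 (deposit($500)): balance=$1980.50 total_interest=$80.50
After 6 (withdraw($100)): balance=$1880.50 total_interest=$80.50
After 7 (month_end (apply 1% monthly interest)): balance=$1899.30 total_interest=$99.30
After 8 (year_end (apply 5% annual interest)): balance=$1994.26 total_interest=$194.26
After 9 (withdraw($50)): balance=$1944.26 total_interest=$194.26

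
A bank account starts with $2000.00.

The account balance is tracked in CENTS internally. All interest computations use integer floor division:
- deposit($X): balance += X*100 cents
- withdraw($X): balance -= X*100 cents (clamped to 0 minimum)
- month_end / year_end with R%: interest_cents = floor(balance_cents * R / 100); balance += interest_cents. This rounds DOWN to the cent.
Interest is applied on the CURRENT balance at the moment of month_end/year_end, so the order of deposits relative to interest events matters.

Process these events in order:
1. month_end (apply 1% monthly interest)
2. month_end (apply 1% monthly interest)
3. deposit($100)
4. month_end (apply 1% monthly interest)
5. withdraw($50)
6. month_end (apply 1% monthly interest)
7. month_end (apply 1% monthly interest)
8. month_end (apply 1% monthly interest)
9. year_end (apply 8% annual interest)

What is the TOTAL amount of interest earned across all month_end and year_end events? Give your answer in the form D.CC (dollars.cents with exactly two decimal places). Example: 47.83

Answer: 299.61

Derivation:
After 1 (month_end (apply 1% monthly interest)): balance=$2020.00 total_interest=$20.00
After 2 (month_end (apply 1% monthly interest)): balance=$2040.20 total_interest=$40.20
After 3 (deposit($100)): balance=$2140.20 total_interest=$40.20
After 4 (month_end (apply 1% monthly interest)): balance=$2161.60 total_interest=$61.60
After 5 (withdraw($50)): balance=$2111.60 total_interest=$61.60
After 6 (month_end (apply 1% monthly interest)): balance=$2132.71 total_interest=$82.71
After 7 (month_end (apply 1% monthly interest)): balance=$2154.03 total_interest=$104.03
After 8 (month_end (apply 1% monthly interest)): balance=$2175.57 total_interest=$125.57
After 9 (year_end (apply 8% annual interest)): balance=$2349.61 total_interest=$299.61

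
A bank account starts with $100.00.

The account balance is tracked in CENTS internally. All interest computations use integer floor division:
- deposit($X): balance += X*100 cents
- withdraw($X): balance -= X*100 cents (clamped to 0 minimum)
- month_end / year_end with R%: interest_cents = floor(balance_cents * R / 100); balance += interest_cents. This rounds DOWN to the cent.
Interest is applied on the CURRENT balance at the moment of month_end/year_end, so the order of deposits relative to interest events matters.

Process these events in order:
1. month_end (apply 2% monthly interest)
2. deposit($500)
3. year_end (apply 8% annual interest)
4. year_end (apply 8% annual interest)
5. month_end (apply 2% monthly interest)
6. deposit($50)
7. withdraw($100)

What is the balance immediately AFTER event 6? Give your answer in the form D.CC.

After 1 (month_end (apply 2% monthly interest)): balance=$102.00 total_interest=$2.00
After 2 (deposit($500)): balance=$602.00 total_interest=$2.00
After 3 (year_end (apply 8% annual interest)): balance=$650.16 total_interest=$50.16
After 4 (year_end (apply 8% annual interest)): balance=$702.17 total_interest=$102.17
After 5 (month_end (apply 2% monthly interest)): balance=$716.21 total_interest=$116.21
After 6 (deposit($50)): balance=$766.21 total_interest=$116.21

Answer: 766.21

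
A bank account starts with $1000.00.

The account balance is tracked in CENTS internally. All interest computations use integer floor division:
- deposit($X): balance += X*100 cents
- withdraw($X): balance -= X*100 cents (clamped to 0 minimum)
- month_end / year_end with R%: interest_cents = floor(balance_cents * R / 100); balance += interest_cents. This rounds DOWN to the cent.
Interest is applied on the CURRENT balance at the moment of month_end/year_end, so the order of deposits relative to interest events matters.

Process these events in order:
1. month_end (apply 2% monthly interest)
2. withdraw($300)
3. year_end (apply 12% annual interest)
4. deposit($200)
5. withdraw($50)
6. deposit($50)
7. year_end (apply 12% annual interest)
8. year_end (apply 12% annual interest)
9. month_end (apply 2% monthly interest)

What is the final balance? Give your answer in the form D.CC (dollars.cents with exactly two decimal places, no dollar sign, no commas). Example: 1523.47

After 1 (month_end (apply 2% monthly interest)): balance=$1020.00 total_interest=$20.00
After 2 (withdraw($300)): balance=$720.00 total_interest=$20.00
After 3 (year_end (apply 12% annual interest)): balance=$806.40 total_interest=$106.40
After 4 (deposit($200)): balance=$1006.40 total_interest=$106.40
After 5 (withdraw($50)): balance=$956.40 total_interest=$106.40
After 6 (deposit($50)): balance=$1006.40 total_interest=$106.40
After 7 (year_end (apply 12% annual interest)): balance=$1127.16 total_interest=$227.16
After 8 (year_end (apply 12% annual interest)): balance=$1262.41 total_interest=$362.41
After 9 (month_end (apply 2% monthly interest)): balance=$1287.65 total_interest=$387.65

Answer: 1287.65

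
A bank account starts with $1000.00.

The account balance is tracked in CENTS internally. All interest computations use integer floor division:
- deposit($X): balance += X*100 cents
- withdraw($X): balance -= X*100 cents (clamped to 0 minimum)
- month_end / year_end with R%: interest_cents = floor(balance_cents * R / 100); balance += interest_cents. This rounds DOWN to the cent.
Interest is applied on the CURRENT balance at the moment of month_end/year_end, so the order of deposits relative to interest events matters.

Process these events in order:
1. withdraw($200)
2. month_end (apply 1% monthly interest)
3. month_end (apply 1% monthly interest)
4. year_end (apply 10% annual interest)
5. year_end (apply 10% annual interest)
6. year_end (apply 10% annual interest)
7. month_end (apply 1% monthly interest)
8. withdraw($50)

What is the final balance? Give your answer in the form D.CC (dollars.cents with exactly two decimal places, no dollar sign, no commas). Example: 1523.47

Answer: 1047.04

Derivation:
After 1 (withdraw($200)): balance=$800.00 total_interest=$0.00
After 2 (month_end (apply 1% monthly interest)): balance=$808.00 total_interest=$8.00
After 3 (month_end (apply 1% monthly interest)): balance=$816.08 total_interest=$16.08
After 4 (year_end (apply 10% annual interest)): balance=$897.68 total_interest=$97.68
After 5 (year_end (apply 10% annual interest)): balance=$987.44 total_interest=$187.44
After 6 (year_end (apply 10% annual interest)): balance=$1086.18 total_interest=$286.18
After 7 (month_end (apply 1% monthly interest)): balance=$1097.04 total_interest=$297.04
After 8 (withdraw($50)): balance=$1047.04 total_interest=$297.04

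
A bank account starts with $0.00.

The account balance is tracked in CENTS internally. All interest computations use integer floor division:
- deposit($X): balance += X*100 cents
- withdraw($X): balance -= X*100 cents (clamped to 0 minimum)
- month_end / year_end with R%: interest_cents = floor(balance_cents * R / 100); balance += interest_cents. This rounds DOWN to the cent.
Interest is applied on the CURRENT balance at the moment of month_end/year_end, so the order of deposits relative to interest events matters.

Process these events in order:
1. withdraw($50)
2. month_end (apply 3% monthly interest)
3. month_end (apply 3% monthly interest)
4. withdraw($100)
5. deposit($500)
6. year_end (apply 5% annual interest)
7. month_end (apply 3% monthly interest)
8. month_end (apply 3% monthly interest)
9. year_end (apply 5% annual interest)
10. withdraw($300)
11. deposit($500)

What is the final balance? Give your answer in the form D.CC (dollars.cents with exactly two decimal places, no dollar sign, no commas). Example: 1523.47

After 1 (withdraw($50)): balance=$0.00 total_interest=$0.00
After 2 (month_end (apply 3% monthly interest)): balance=$0.00 total_interest=$0.00
After 3 (month_end (apply 3% monthly interest)): balance=$0.00 total_interest=$0.00
After 4 (withdraw($100)): balance=$0.00 total_interest=$0.00
After 5 (deposit($500)): balance=$500.00 total_interest=$0.00
After 6 (year_end (apply 5% annual interest)): balance=$525.00 total_interest=$25.00
After 7 (month_end (apply 3% monthly interest)): balance=$540.75 total_interest=$40.75
After 8 (month_end (apply 3% monthly interest)): balance=$556.97 total_interest=$56.97
After 9 (year_end (apply 5% annual interest)): balance=$584.81 total_interest=$84.81
After 10 (withdraw($300)): balance=$284.81 total_interest=$84.81
After 11 (deposit($500)): balance=$784.81 total_interest=$84.81

Answer: 784.81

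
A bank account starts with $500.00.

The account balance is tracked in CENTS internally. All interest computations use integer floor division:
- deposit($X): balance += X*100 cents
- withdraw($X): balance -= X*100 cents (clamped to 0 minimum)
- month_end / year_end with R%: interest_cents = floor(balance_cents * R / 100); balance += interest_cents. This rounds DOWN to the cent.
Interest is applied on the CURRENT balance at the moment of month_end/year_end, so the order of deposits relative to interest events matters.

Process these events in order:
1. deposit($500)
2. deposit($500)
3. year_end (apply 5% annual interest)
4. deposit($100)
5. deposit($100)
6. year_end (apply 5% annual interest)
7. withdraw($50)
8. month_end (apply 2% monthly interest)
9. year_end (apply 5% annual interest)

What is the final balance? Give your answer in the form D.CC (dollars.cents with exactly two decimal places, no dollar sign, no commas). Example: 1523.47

Answer: 1942.52

Derivation:
After 1 (deposit($500)): balance=$1000.00 total_interest=$0.00
After 2 (deposit($500)): balance=$1500.00 total_interest=$0.00
After 3 (year_end (apply 5% annual interest)): balance=$1575.00 total_interest=$75.00
After 4 (deposit($100)): balance=$1675.00 total_interest=$75.00
After 5 (deposit($100)): balance=$1775.00 total_interest=$75.00
After 6 (year_end (apply 5% annual interest)): balance=$1863.75 total_interest=$163.75
After 7 (withdraw($50)): balance=$1813.75 total_interest=$163.75
After 8 (month_end (apply 2% monthly interest)): balance=$1850.02 total_interest=$200.02
After 9 (year_end (apply 5% annual interest)): balance=$1942.52 total_interest=$292.52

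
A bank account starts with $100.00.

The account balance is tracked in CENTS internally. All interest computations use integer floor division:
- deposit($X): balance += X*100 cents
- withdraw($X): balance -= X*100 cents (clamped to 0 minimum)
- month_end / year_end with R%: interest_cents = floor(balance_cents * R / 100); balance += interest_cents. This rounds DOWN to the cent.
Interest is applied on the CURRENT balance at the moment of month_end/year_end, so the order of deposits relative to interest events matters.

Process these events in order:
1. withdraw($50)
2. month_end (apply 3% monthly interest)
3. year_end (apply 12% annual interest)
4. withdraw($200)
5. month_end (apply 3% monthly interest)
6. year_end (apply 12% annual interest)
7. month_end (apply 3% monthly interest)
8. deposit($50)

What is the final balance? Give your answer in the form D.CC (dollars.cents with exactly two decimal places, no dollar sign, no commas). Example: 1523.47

Answer: 50.00

Derivation:
After 1 (withdraw($50)): balance=$50.00 total_interest=$0.00
After 2 (month_end (apply 3% monthly interest)): balance=$51.50 total_interest=$1.50
After 3 (year_end (apply 12% annual interest)): balance=$57.68 total_interest=$7.68
After 4 (withdraw($200)): balance=$0.00 total_interest=$7.68
After 5 (month_end (apply 3% monthly interest)): balance=$0.00 total_interest=$7.68
After 6 (year_end (apply 12% annual interest)): balance=$0.00 total_interest=$7.68
After 7 (month_end (apply 3% monthly interest)): balance=$0.00 total_interest=$7.68
After 8 (deposit($50)): balance=$50.00 total_interest=$7.68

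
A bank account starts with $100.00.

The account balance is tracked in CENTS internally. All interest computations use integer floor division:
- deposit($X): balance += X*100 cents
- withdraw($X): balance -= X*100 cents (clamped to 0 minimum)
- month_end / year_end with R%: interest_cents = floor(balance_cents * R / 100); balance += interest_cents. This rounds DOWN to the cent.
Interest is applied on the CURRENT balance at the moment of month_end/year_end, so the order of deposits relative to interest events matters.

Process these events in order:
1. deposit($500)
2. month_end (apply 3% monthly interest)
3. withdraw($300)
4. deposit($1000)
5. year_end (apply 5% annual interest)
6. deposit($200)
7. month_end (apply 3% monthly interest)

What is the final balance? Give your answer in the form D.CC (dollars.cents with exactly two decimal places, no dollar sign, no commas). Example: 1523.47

After 1 (deposit($500)): balance=$600.00 total_interest=$0.00
After 2 (month_end (apply 3% monthly interest)): balance=$618.00 total_interest=$18.00
After 3 (withdraw($300)): balance=$318.00 total_interest=$18.00
After 4 (deposit($1000)): balance=$1318.00 total_interest=$18.00
After 5 (year_end (apply 5% annual interest)): balance=$1383.90 total_interest=$83.90
After 6 (deposit($200)): balance=$1583.90 total_interest=$83.90
After 7 (month_end (apply 3% monthly interest)): balance=$1631.41 total_interest=$131.41

Answer: 1631.41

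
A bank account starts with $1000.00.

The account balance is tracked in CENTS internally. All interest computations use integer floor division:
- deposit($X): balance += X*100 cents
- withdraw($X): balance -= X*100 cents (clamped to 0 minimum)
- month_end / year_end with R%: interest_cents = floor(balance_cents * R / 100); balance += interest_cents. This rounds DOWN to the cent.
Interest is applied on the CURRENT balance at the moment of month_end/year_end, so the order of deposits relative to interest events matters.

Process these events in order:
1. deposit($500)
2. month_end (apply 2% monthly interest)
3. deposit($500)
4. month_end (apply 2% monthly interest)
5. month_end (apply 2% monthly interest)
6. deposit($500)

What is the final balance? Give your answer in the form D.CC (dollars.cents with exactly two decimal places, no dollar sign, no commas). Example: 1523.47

Answer: 2612.01

Derivation:
After 1 (deposit($500)): balance=$1500.00 total_interest=$0.00
After 2 (month_end (apply 2% monthly interest)): balance=$1530.00 total_interest=$30.00
After 3 (deposit($500)): balance=$2030.00 total_interest=$30.00
After 4 (month_end (apply 2% monthly interest)): balance=$2070.60 total_interest=$70.60
After 5 (month_end (apply 2% monthly interest)): balance=$2112.01 total_interest=$112.01
After 6 (deposit($500)): balance=$2612.01 total_interest=$112.01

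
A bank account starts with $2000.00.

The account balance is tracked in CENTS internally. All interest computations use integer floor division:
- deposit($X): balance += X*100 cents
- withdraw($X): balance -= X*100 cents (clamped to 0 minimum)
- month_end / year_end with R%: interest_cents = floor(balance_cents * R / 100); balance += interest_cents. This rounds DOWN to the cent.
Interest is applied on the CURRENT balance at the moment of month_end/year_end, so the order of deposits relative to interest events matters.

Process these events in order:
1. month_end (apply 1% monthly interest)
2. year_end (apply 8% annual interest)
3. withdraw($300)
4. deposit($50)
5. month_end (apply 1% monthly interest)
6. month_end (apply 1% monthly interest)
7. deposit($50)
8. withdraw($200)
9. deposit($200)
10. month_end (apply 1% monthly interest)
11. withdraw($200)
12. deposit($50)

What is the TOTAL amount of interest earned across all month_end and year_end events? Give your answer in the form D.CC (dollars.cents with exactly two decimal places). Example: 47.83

Answer: 240.61

Derivation:
After 1 (month_end (apply 1% monthly interest)): balance=$2020.00 total_interest=$20.00
After 2 (year_end (apply 8% annual interest)): balance=$2181.60 total_interest=$181.60
After 3 (withdraw($300)): balance=$1881.60 total_interest=$181.60
After 4 (deposit($50)): balance=$1931.60 total_interest=$181.60
After 5 (month_end (apply 1% monthly interest)): balance=$1950.91 total_interest=$200.91
After 6 (month_end (apply 1% monthly interest)): balance=$1970.41 total_interest=$220.41
After 7 (deposit($50)): balance=$2020.41 total_interest=$220.41
After 8 (withdraw($200)): balance=$1820.41 total_interest=$220.41
After 9 (deposit($200)): balance=$2020.41 total_interest=$220.41
After 10 (month_end (apply 1% monthly interest)): balance=$2040.61 total_interest=$240.61
After 11 (withdraw($200)): balance=$1840.61 total_interest=$240.61
After 12 (deposit($50)): balance=$1890.61 total_interest=$240.61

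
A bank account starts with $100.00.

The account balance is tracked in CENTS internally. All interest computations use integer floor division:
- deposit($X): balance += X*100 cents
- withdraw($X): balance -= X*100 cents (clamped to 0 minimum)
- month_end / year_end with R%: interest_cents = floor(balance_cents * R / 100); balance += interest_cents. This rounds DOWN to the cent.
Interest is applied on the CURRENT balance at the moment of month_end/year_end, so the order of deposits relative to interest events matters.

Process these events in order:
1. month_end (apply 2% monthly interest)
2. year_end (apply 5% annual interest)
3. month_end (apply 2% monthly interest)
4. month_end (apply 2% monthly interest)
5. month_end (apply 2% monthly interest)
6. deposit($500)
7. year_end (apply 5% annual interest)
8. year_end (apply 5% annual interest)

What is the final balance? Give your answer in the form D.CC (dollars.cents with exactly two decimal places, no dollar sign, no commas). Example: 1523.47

After 1 (month_end (apply 2% monthly interest)): balance=$102.00 total_interest=$2.00
After 2 (year_end (apply 5% annual interest)): balance=$107.10 total_interest=$7.10
After 3 (month_end (apply 2% monthly interest)): balance=$109.24 total_interest=$9.24
After 4 (month_end (apply 2% monthly interest)): balance=$111.42 total_interest=$11.42
After 5 (month_end (apply 2% monthly interest)): balance=$113.64 total_interest=$13.64
After 6 (deposit($500)): balance=$613.64 total_interest=$13.64
After 7 (year_end (apply 5% annual interest)): balance=$644.32 total_interest=$44.32
After 8 (year_end (apply 5% annual interest)): balance=$676.53 total_interest=$76.53

Answer: 676.53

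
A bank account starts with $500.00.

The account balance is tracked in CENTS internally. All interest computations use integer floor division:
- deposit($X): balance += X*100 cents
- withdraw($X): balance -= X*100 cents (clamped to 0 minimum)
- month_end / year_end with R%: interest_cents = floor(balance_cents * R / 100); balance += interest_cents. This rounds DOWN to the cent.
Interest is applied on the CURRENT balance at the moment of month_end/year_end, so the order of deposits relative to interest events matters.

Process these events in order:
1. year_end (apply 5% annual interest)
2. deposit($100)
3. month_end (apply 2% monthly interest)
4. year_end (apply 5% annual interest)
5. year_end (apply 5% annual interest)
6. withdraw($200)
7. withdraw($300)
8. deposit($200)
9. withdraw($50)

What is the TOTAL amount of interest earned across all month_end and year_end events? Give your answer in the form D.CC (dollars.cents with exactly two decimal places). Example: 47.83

Answer: 102.83

Derivation:
After 1 (year_end (apply 5% annual interest)): balance=$525.00 total_interest=$25.00
After 2 (deposit($100)): balance=$625.00 total_interest=$25.00
After 3 (month_end (apply 2% monthly interest)): balance=$637.50 total_interest=$37.50
After 4 (year_end (apply 5% annual interest)): balance=$669.37 total_interest=$69.37
After 5 (year_end (apply 5% annual interest)): balance=$702.83 total_interest=$102.83
After 6 (withdraw($200)): balance=$502.83 total_interest=$102.83
After 7 (withdraw($300)): balance=$202.83 total_interest=$102.83
After 8 (deposit($200)): balance=$402.83 total_interest=$102.83
After 9 (withdraw($50)): balance=$352.83 total_interest=$102.83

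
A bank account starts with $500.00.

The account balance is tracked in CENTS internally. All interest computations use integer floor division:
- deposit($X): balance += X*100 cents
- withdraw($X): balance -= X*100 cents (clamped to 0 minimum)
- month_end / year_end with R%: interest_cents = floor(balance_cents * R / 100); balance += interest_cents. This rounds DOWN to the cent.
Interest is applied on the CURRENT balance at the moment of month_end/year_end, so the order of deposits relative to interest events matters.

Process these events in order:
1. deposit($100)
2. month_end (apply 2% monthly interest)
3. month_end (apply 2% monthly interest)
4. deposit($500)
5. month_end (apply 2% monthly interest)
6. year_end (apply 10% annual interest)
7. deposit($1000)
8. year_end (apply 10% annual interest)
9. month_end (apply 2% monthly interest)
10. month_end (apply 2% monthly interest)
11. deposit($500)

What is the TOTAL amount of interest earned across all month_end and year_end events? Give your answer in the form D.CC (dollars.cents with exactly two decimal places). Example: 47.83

After 1 (deposit($100)): balance=$600.00 total_interest=$0.00
After 2 (month_end (apply 2% monthly interest)): balance=$612.00 total_interest=$12.00
After 3 (month_end (apply 2% monthly interest)): balance=$624.24 total_interest=$24.24
After 4 (deposit($500)): balance=$1124.24 total_interest=$24.24
After 5 (month_end (apply 2% monthly interest)): balance=$1146.72 total_interest=$46.72
After 6 (year_end (apply 10% annual interest)): balance=$1261.39 total_interest=$161.39
After 7 (deposit($1000)): balance=$2261.39 total_interest=$161.39
After 8 (year_end (apply 10% annual interest)): balance=$2487.52 total_interest=$387.52
After 9 (month_end (apply 2% monthly interest)): balance=$2537.27 total_interest=$437.27
After 10 (month_end (apply 2% monthly interest)): balance=$2588.01 total_interest=$488.01
After 11 (deposit($500)): balance=$3088.01 total_interest=$488.01

Answer: 488.01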